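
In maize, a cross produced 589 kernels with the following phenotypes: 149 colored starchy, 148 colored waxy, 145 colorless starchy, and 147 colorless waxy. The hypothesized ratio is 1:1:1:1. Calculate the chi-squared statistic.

0.059

Total ratio parts = 4. Expected numbers out of 589:
  colored starchy: 589 × 1/4 = 147.25
  colored waxy: 589 × 1/4 = 147.25
  colorless starchy: 589 × 1/4 = 147.25
  colorless waxy: 589 × 1/4 = 147.25
χ² = Σ (O − E)² / E
  colored starchy: (149 − 147.25)² / 147.25 = 0.0208
  colored waxy: (148 − 147.25)² / 147.25 = 0.0038
  colorless starchy: (145 − 147.25)² / 147.25 = 0.0344
  colorless waxy: (147 − 147.25)² / 147.25 = 0.0004
χ² = 0.0208 + 0.0038 + 0.0344 + 0.0004 = 0.0594 ≈ 0.059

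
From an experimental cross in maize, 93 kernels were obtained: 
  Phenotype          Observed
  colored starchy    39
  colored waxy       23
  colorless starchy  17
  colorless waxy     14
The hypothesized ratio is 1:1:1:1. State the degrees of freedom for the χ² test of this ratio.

A goodness-of-fit test with 4 phenotype classes has df = 4 − 1 = 3.

3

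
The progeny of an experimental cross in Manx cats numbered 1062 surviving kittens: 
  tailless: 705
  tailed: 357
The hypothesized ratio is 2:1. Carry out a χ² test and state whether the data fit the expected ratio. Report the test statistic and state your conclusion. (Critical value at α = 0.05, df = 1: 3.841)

0.038; consistent

Expected counts for N = 1062 under a 2:1 ratio (total parts = 3):
  tailless: 1062 × 2/3 = 708
  tailed: 1062 × 1/3 = 354
χ² = Σ (O − E)² / E
  tailless: (705 − 708)² / 708 = 0.0127
  tailed: (357 − 354)² / 354 = 0.0254
χ² = 0.0127 + 0.0254 = 0.0381 ≈ 0.038
Degrees of freedom = 2 − 1 = 1; critical value at α = 0.05 is 3.841.
Since 0.038 < 3.841, we fail to reject the null hypothesis — the data are consistent with the 2:1 ratio.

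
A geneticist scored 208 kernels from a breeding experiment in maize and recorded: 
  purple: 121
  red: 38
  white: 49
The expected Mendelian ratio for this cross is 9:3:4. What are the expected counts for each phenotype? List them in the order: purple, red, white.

The 9:3:4 ratio has 16 parts, so with N = 208 the expected counts are:
  purple: 208 × 9/16 = 117
  red: 208 × 3/16 = 39
  white: 208 × 4/16 = 52

117, 39, 52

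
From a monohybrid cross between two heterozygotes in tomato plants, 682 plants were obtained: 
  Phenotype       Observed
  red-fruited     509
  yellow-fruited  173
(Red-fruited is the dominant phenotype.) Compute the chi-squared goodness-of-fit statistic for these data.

0.049

For a monohybrid cross between heterozygotes with complete dominance, the expected phenotypic ratio is 3:1.
The 3:1 ratio has 4 parts, so with N = 682 the expected counts are:
  red-fruited: 682 × 3/4 = 511.5
  yellow-fruited: 682 × 1/4 = 170.5
χ² = Σ (O − E)² / E
  red-fruited: (509 − 511.5)² / 511.5 = 0.0122
  yellow-fruited: (173 − 170.5)² / 170.5 = 0.0367
χ² = 0.0122 + 0.0367 = 0.0489 ≈ 0.049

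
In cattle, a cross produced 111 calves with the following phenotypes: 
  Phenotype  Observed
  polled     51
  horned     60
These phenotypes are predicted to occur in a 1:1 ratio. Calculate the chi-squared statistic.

The 1:1 ratio has 2 parts, so with N = 111 the expected counts are:
  polled: 111 × 1/2 = 55.5
  horned: 111 × 1/2 = 55.5
χ² = Σ (O − E)² / E
  polled: (51 − 55.5)² / 55.5 = 0.3649
  horned: (60 − 55.5)² / 55.5 = 0.3649
χ² = 0.3649 + 0.3649 = 0.7298 ≈ 0.730

0.730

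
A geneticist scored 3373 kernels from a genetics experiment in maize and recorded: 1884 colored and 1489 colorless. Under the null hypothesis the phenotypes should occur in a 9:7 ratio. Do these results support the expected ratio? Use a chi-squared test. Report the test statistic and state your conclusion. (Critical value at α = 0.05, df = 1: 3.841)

Expected counts for N = 3373 under a 9:7 ratio (total parts = 16):
  colored: 3373 × 9/16 = 1897.3125
  colorless: 3373 × 7/16 = 1475.6875
χ² = Σ (O − E)² / E
  colored: (1884 − 1897.3125)² / 1897.3125 = 0.0934
  colorless: (1489 − 1475.6875)² / 1475.6875 = 0.1201
χ² = 0.0934 + 0.1201 = 0.2135 ≈ 0.214
Degrees of freedom = 2 − 1 = 1; critical value at α = 0.05 is 3.841.
Since 0.214 < 3.841, we fail to reject the null hypothesis — the data are consistent with the 9:7 ratio.

0.214; consistent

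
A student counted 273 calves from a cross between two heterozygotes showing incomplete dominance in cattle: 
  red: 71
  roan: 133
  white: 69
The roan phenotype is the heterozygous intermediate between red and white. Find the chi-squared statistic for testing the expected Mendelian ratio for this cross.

0.209

With incomplete dominance, a heterozygote × heterozygote cross gives a 1:2:1 phenotypic ratio.
The 1:2:1 ratio has 4 parts, so with N = 273 the expected counts are:
  red: 273 × 1/4 = 68.25
  roan: 273 × 2/4 = 136.5
  white: 273 × 1/4 = 68.25
χ² = Σ (O − E)² / E
  red: (71 − 68.25)² / 68.25 = 0.1108
  roan: (133 − 136.5)² / 136.5 = 0.0897
  white: (69 − 68.25)² / 68.25 = 0.0082
χ² = 0.1108 + 0.0897 + 0.0082 = 0.2087 ≈ 0.209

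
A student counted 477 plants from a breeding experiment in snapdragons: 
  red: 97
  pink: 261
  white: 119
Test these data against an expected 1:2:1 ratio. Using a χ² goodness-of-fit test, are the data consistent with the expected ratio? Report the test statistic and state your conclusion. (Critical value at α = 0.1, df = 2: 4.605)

6.275; not consistent

Under the 1:2:1 hypothesis (Σ ratio = 4, N = 477):
  red: 477 × 1/4 = 119.25
  pink: 477 × 2/4 = 238.5
  white: 477 × 1/4 = 119.25
χ² = Σ (O − E)² / E
  red: (97 − 119.25)² / 119.25 = 4.1515
  pink: (261 − 238.5)² / 238.5 = 2.1226
  white: (119 − 119.25)² / 119.25 = 0.0005
χ² = 4.1515 + 2.1226 + 0.0005 = 6.2746 ≈ 6.275
Degrees of freedom = 3 − 1 = 2; critical value at α = 0.1 is 4.605.
Since 6.275 > 4.605, we reject the null hypothesis — the data do not fit the 1:2:1 ratio.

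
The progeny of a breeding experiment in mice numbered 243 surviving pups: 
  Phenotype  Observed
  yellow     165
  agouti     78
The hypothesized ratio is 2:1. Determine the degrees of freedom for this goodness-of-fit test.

1

A goodness-of-fit test with 2 phenotype classes has df = 2 − 1 = 1.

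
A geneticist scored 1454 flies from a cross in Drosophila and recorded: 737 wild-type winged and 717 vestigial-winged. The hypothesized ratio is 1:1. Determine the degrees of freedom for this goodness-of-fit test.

A goodness-of-fit test with 2 phenotype classes has df = 2 − 1 = 1.

1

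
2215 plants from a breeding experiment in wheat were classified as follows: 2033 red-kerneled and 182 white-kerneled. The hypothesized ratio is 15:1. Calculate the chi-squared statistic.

Under the 15:1 hypothesis (Σ ratio = 16, N = 2215):
  red-kerneled: 2215 × 15/16 = 2076.5625
  white-kerneled: 2215 × 1/16 = 138.4375
χ² = Σ (O − E)² / E
  red-kerneled: (2033 − 2076.5625)² / 2076.5625 = 0.9139
  white-kerneled: (182 − 138.4375)² / 138.4375 = 13.7079
χ² = 0.9139 + 13.7079 = 14.6218 ≈ 14.622

14.622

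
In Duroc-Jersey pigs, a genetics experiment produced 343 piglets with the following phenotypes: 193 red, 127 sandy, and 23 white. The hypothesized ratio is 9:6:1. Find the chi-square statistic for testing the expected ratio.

0.134

The 9:6:1 ratio has 16 parts, so with N = 343 the expected counts are:
  red: 343 × 9/16 = 192.9375
  sandy: 343 × 6/16 = 128.625
  white: 343 × 1/16 = 21.4375
χ² = Σ (O − E)² / E
  red: (193 − 192.9375)² / 192.9375 = 0.0000
  sandy: (127 − 128.625)² / 128.625 = 0.0205
  white: (23 − 21.4375)² / 21.4375 = 0.1139
χ² = 0.0000 + 0.0205 + 0.1139 = 0.1344 ≈ 0.134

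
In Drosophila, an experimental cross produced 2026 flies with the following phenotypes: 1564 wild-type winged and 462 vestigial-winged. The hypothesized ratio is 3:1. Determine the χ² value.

5.213

The 3:1 ratio has 4 parts, so with N = 2026 the expected counts are:
  wild-type winged: 2026 × 3/4 = 1519.5
  vestigial-winged: 2026 × 1/4 = 506.5
χ² = Σ (O − E)² / E
  wild-type winged: (1564 − 1519.5)² / 1519.5 = 1.3032
  vestigial-winged: (462 − 506.5)² / 506.5 = 3.9097
χ² = 1.3032 + 3.9097 = 5.2129 ≈ 5.213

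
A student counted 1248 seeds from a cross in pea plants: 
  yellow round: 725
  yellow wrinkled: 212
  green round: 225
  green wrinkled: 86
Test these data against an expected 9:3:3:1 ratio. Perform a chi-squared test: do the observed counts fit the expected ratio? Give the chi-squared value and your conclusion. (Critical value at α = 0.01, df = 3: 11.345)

3.989; consistent

Total ratio parts = 16. Expected numbers out of 1248:
  yellow round: 1248 × 9/16 = 702
  yellow wrinkled: 1248 × 3/16 = 234
  green round: 1248 × 3/16 = 234
  green wrinkled: 1248 × 1/16 = 78
χ² = Σ (O − E)² / E
  yellow round: (725 − 702)² / 702 = 0.7536
  yellow wrinkled: (212 − 234)² / 234 = 2.0684
  green round: (225 − 234)² / 234 = 0.3462
  green wrinkled: (86 − 78)² / 78 = 0.8205
χ² = 0.7536 + 2.0684 + 0.3462 + 0.8205 = 3.9887 ≈ 3.989
Degrees of freedom = 4 − 1 = 3; critical value at α = 0.01 is 11.345.
Since 3.989 < 11.345, we fail to reject the null hypothesis — the data are consistent with the 9:3:3:1 ratio.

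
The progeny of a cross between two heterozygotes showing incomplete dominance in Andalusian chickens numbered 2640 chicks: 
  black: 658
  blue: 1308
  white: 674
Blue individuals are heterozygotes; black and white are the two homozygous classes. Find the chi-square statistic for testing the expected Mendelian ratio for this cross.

With incomplete dominance, a heterozygote × heterozygote cross gives a 1:2:1 phenotypic ratio.
Under the 1:2:1 hypothesis (Σ ratio = 4, N = 2640):
  black: 2640 × 1/4 = 660
  blue: 2640 × 2/4 = 1320
  white: 2640 × 1/4 = 660
χ² = Σ (O − E)² / E
  black: (658 − 660)² / 660 = 0.0061
  blue: (1308 − 1320)² / 1320 = 0.1091
  white: (674 − 660)² / 660 = 0.2970
χ² = 0.0061 + 0.1091 + 0.2970 = 0.4122 ≈ 0.412

0.412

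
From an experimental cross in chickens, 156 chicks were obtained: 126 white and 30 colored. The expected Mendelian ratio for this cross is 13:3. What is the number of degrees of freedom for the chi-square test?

A goodness-of-fit test with 2 phenotype classes has df = 2 − 1 = 1.

1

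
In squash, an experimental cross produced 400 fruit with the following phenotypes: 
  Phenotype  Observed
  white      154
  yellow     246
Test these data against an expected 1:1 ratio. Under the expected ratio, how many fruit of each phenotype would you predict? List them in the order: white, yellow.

Expected counts for N = 400 under a 1:1 ratio (total parts = 2):
  white: 400 × 1/2 = 200
  yellow: 400 × 1/2 = 200

200, 200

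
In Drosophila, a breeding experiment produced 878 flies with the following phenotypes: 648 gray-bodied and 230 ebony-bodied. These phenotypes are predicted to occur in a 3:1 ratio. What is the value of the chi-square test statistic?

0.670

Expected counts for N = 878 under a 3:1 ratio (total parts = 4):
  gray-bodied: 878 × 3/4 = 658.5
  ebony-bodied: 878 × 1/4 = 219.5
χ² = Σ (O − E)² / E
  gray-bodied: (648 − 658.5)² / 658.5 = 0.1674
  ebony-bodied: (230 − 219.5)² / 219.5 = 0.5023
χ² = 0.1674 + 0.5023 = 0.6697 ≈ 0.670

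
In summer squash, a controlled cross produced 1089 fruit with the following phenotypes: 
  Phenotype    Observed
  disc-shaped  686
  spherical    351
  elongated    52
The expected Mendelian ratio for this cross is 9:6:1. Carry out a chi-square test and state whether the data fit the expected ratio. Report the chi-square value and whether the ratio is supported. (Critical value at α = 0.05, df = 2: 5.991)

Total ratio parts = 16. Expected numbers out of 1089:
  disc-shaped: 1089 × 9/16 = 612.5625
  spherical: 1089 × 6/16 = 408.375
  elongated: 1089 × 1/16 = 68.0625
χ² = Σ (O − E)² / E
  disc-shaped: (686 − 612.5625)² / 612.5625 = 8.8041
  spherical: (351 − 408.375)² / 408.375 = 8.0610
  elongated: (52 − 68.0625)² / 68.0625 = 3.7907
χ² = 8.8041 + 8.0610 + 3.7907 = 20.6558 ≈ 20.656
Degrees of freedom = 3 − 1 = 2; critical value at α = 0.05 is 5.991.
Since 20.656 > 5.991, we reject the null hypothesis — the data do not fit the 9:6:1 ratio.

20.656; not consistent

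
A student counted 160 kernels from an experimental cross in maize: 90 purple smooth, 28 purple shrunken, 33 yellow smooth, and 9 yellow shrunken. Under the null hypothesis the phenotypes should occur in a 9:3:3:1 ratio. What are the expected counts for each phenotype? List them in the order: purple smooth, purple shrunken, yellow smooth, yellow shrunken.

90, 30, 30, 10

Total ratio parts = 16. Expected numbers out of 160:
  purple smooth: 160 × 9/16 = 90
  purple shrunken: 160 × 3/16 = 30
  yellow smooth: 160 × 3/16 = 30
  yellow shrunken: 160 × 1/16 = 10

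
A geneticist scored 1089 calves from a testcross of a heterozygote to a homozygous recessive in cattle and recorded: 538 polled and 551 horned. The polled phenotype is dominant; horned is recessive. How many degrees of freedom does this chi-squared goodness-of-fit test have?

1

A testcross of a heterozygote (Aa × aa) gives a 1:1 phenotypic ratio.
A goodness-of-fit test with 2 phenotype classes has df = 2 − 1 = 1.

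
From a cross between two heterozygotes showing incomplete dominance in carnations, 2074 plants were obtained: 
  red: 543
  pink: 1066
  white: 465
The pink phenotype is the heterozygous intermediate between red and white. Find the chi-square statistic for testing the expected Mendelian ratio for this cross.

With incomplete dominance, a heterozygote × heterozygote cross gives a 1:2:1 phenotypic ratio.
The 1:2:1 ratio has 4 parts, so with N = 2074 the expected counts are:
  red: 2074 × 1/4 = 518.5
  pink: 2074 × 2/4 = 1037
  white: 2074 × 1/4 = 518.5
χ² = Σ (O − E)² / E
  red: (543 − 518.5)² / 518.5 = 1.1577
  pink: (1066 − 1037)² / 1037 = 0.8110
  white: (465 − 518.5)² / 518.5 = 5.5203
χ² = 1.1577 + 0.8110 + 5.5203 = 7.489

7.489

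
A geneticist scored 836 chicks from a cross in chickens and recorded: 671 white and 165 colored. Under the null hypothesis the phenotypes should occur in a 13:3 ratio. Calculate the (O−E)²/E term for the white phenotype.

0.100

Under the 13:3 hypothesis (Σ ratio = 16, N = 836):
  white: 836 × 13/16 = 679.25
  colored: 836 × 3/16 = 156.75
Contribution of white: (671 − 679.25)² / 679.25 = 0.1002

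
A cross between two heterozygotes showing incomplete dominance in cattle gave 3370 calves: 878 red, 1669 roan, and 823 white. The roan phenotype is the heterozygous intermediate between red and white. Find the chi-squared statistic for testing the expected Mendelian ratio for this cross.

With incomplete dominance, a heterozygote × heterozygote cross gives a 1:2:1 phenotypic ratio.
Total ratio parts = 4. Expected numbers out of 3370:
  red: 3370 × 1/4 = 842.5
  roan: 3370 × 2/4 = 1685
  white: 3370 × 1/4 = 842.5
χ² = Σ (O − E)² / E
  red: (878 − 842.5)² / 842.5 = 1.4958
  roan: (1669 − 1685)² / 1685 = 0.1519
  white: (823 − 842.5)² / 842.5 = 0.4513
χ² = 1.4958 + 0.1519 + 0.4513 = 2.099

2.099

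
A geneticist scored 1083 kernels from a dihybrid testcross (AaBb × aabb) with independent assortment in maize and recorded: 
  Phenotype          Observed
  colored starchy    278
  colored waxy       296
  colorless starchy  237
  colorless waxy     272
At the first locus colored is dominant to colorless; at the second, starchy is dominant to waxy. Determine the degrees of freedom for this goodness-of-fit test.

3

A dihybrid testcross with independent assortment gives a 1:1:1:1 ratio.
A goodness-of-fit test with 4 phenotype classes has df = 4 − 1 = 3.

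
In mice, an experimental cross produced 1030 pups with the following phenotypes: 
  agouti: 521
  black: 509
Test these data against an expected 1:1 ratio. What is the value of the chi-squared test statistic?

0.140

Under the 1:1 hypothesis (Σ ratio = 2, N = 1030):
  agouti: 1030 × 1/2 = 515
  black: 1030 × 1/2 = 515
χ² = Σ (O − E)² / E
  agouti: (521 − 515)² / 515 = 0.0699
  black: (509 − 515)² / 515 = 0.0699
χ² = 0.0699 + 0.0699 = 0.1398 ≈ 0.140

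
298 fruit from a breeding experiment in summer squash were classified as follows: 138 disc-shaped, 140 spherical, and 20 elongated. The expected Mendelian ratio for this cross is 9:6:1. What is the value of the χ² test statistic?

Expected counts for N = 298 under a 9:6:1 ratio (total parts = 16):
  disc-shaped: 298 × 9/16 = 167.625
  spherical: 298 × 6/16 = 111.75
  elongated: 298 × 1/16 = 18.625
χ² = Σ (O − E)² / E
  disc-shaped: (138 − 167.625)² / 167.625 = 5.2357
  spherical: (140 − 111.75)² / 111.75 = 7.1415
  elongated: (20 − 18.625)² / 18.625 = 0.1015
χ² = 5.2357 + 7.1415 + 0.1015 = 12.4787 ≈ 12.479

12.479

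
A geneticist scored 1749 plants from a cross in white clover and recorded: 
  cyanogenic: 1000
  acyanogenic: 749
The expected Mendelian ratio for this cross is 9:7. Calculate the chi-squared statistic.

0.609

Under the 9:7 hypothesis (Σ ratio = 16, N = 1749):
  cyanogenic: 1749 × 9/16 = 983.8125
  acyanogenic: 1749 × 7/16 = 765.1875
χ² = Σ (O − E)² / E
  cyanogenic: (1000 − 983.8125)² / 983.8125 = 0.2663
  acyanogenic: (749 − 765.1875)² / 765.1875 = 0.3424
χ² = 0.2663 + 0.3424 = 0.6087 ≈ 0.609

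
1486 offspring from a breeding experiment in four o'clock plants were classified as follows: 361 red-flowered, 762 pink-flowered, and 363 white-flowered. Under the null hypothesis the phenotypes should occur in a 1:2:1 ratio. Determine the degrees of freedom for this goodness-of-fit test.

2

A goodness-of-fit test with 3 phenotype classes has df = 3 − 1 = 2.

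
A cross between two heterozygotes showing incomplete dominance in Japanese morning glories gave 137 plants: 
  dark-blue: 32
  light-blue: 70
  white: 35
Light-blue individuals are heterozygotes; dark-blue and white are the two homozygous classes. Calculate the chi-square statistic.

With incomplete dominance, a heterozygote × heterozygote cross gives a 1:2:1 phenotypic ratio.
Total ratio parts = 4. Expected numbers out of 137:
  dark-blue: 137 × 1/4 = 34.25
  light-blue: 137 × 2/4 = 68.5
  white: 137 × 1/4 = 34.25
χ² = Σ (O − E)² / E
  dark-blue: (32 − 34.25)² / 34.25 = 0.1478
  light-blue: (70 − 68.5)² / 68.5 = 0.0328
  white: (35 − 34.25)² / 34.25 = 0.0164
χ² = 0.1478 + 0.0328 + 0.0164 = 0.197

0.197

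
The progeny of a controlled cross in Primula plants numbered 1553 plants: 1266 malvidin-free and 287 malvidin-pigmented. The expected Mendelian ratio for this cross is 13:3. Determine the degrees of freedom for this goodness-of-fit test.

1

A goodness-of-fit test with 2 phenotype classes has df = 2 − 1 = 1.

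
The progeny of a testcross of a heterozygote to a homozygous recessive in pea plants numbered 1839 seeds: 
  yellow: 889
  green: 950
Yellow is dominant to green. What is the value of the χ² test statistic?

2.023

A testcross of a heterozygote (Aa × aa) gives a 1:1 phenotypic ratio.
Total ratio parts = 2. Expected numbers out of 1839:
  yellow: 1839 × 1/2 = 919.5
  green: 1839 × 1/2 = 919.5
χ² = Σ (O − E)² / E
  yellow: (889 − 919.5)² / 919.5 = 1.0117
  green: (950 − 919.5)² / 919.5 = 1.0117
χ² = 1.0117 + 1.0117 = 2.0234 ≈ 2.023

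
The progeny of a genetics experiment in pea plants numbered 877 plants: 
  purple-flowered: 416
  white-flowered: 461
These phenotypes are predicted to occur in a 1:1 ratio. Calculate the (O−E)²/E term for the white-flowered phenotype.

Under the 1:1 hypothesis (Σ ratio = 2, N = 877):
  purple-flowered: 877 × 1/2 = 438.5
  white-flowered: 877 × 1/2 = 438.5
Contribution of white-flowered: (461 − 438.5)² / 438.5 = 1.1545

1.155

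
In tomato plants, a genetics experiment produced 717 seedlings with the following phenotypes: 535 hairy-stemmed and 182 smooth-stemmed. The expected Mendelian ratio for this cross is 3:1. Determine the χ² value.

Expected counts for N = 717 under a 3:1 ratio (total parts = 4):
  hairy-stemmed: 717 × 3/4 = 537.75
  smooth-stemmed: 717 × 1/4 = 179.25
χ² = Σ (O − E)² / E
  hairy-stemmed: (535 − 537.75)² / 537.75 = 0.0141
  smooth-stemmed: (182 − 179.25)² / 179.25 = 0.0422
χ² = 0.0141 + 0.0422 = 0.0563 ≈ 0.056

0.056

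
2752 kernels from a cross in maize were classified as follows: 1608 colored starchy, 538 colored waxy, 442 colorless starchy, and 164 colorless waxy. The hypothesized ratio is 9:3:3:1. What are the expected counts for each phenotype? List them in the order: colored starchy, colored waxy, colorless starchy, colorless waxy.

Total ratio parts = 16. Expected numbers out of 2752:
  colored starchy: 2752 × 9/16 = 1548
  colored waxy: 2752 × 3/16 = 516
  colorless starchy: 2752 × 3/16 = 516
  colorless waxy: 2752 × 1/16 = 172

1548, 516, 516, 172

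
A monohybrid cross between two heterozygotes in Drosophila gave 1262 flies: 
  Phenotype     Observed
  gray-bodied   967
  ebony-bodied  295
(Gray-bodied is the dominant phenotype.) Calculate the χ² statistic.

1.776

For a monohybrid cross between heterozygotes with complete dominance, the expected phenotypic ratio is 3:1.
The 3:1 ratio has 4 parts, so with N = 1262 the expected counts are:
  gray-bodied: 1262 × 3/4 = 946.5
  ebony-bodied: 1262 × 1/4 = 315.5
χ² = Σ (O − E)² / E
  gray-bodied: (967 − 946.5)² / 946.5 = 0.4440
  ebony-bodied: (295 − 315.5)² / 315.5 = 1.3320
χ² = 0.4440 + 1.3320 = 1.776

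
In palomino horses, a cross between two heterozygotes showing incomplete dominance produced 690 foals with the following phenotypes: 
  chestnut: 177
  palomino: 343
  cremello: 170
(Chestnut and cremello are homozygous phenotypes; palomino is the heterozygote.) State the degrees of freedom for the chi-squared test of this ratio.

With incomplete dominance, a heterozygote × heterozygote cross gives a 1:2:1 phenotypic ratio.
A goodness-of-fit test with 3 phenotype classes has df = 3 − 1 = 2.

2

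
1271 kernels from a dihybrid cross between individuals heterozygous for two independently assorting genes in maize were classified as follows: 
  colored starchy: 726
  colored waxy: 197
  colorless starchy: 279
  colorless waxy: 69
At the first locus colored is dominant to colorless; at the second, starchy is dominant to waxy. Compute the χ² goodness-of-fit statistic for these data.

15.651

A dihybrid F₂ with independent assortment and complete dominance at both loci gives a 9:3:3:1 phenotypic ratio.
Under the 9:3:3:1 hypothesis (Σ ratio = 16, N = 1271):
  colored starchy: 1271 × 9/16 = 714.9375
  colored waxy: 1271 × 3/16 = 238.3125
  colorless starchy: 1271 × 3/16 = 238.3125
  colorless waxy: 1271 × 1/16 = 79.4375
χ² = Σ (O − E)² / E
  colored starchy: (726 − 714.9375)² / 714.9375 = 0.1712
  colored waxy: (197 − 238.3125)² / 238.3125 = 7.1617
  colorless starchy: (279 − 238.3125)² / 238.3125 = 6.9466
  colorless waxy: (69 − 79.4375)² / 79.4375 = 1.3714
χ² = 0.1712 + 7.1617 + 6.9466 + 1.3714 = 15.6509 ≈ 15.651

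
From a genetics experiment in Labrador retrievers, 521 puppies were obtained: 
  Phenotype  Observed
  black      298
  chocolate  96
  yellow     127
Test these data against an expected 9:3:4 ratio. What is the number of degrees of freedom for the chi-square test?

2

A goodness-of-fit test with 3 phenotype classes has df = 3 − 1 = 2.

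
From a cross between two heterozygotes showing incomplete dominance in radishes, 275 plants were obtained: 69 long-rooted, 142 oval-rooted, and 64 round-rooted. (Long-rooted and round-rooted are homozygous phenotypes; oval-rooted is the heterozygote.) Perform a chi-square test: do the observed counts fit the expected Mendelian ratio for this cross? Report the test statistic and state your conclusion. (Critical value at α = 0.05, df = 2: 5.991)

With incomplete dominance, a heterozygote × heterozygote cross gives a 1:2:1 phenotypic ratio.
Under the 1:2:1 hypothesis (Σ ratio = 4, N = 275):
  long-rooted: 275 × 1/4 = 68.75
  oval-rooted: 275 × 2/4 = 137.5
  round-rooted: 275 × 1/4 = 68.75
χ² = Σ (O − E)² / E
  long-rooted: (69 − 68.75)² / 68.75 = 0.0009
  oval-rooted: (142 − 137.5)² / 137.5 = 0.1473
  round-rooted: (64 − 68.75)² / 68.75 = 0.3282
χ² = 0.0009 + 0.1473 + 0.3282 = 0.4764 ≈ 0.476
Degrees of freedom = 3 − 1 = 2; critical value at α = 0.05 is 5.991.
Since 0.476 < 5.991, we fail to reject the null hypothesis — the data are consistent with the 1:2:1 ratio.

0.476; consistent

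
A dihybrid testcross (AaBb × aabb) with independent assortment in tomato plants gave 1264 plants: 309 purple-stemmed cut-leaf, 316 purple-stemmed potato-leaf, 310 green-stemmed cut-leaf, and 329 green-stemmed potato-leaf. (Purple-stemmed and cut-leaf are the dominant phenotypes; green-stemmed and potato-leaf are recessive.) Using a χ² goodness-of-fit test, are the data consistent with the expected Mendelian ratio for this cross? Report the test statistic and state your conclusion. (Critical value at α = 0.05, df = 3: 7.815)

A dihybrid testcross with independent assortment gives a 1:1:1:1 ratio.
The 1:1:1:1 ratio has 4 parts, so with N = 1264 the expected counts are:
  purple-stemmed cut-leaf: 1264 × 1/4 = 316
  purple-stemmed potato-leaf: 1264 × 1/4 = 316
  green-stemmed cut-leaf: 1264 × 1/4 = 316
  green-stemmed potato-leaf: 1264 × 1/4 = 316
χ² = Σ (O − E)² / E
  purple-stemmed cut-leaf: (309 − 316)² / 316 = 0.1551
  purple-stemmed potato-leaf: (316 − 316)² / 316 = 0.0000
  green-stemmed cut-leaf: (310 − 316)² / 316 = 0.1139
  green-stemmed potato-leaf: (329 − 316)² / 316 = 0.5348
χ² = 0.1551 + 0.0000 + 0.1139 + 0.5348 = 0.8038 ≈ 0.804
Degrees of freedom = 4 − 1 = 3; critical value at α = 0.05 is 7.815.
Since 0.804 < 7.815, we fail to reject the null hypothesis — the data are consistent with the 1:1:1:1 ratio.

0.804; consistent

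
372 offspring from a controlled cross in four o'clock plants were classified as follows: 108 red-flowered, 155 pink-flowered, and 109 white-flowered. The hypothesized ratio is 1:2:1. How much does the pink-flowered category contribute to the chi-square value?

Expected counts for N = 372 under a 1:2:1 ratio (total parts = 4):
  red-flowered: 372 × 1/4 = 93
  pink-flowered: 372 × 2/4 = 186
  white-flowered: 372 × 1/4 = 93
Contribution of pink-flowered: (155 − 186)² / 186 = 5.1667

5.167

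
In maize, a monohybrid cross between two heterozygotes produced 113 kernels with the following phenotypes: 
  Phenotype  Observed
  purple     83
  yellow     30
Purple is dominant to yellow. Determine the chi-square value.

0.145

For a monohybrid cross between heterozygotes with complete dominance, the expected phenotypic ratio is 3:1.
Under the 3:1 hypothesis (Σ ratio = 4, N = 113):
  purple: 113 × 3/4 = 84.75
  yellow: 113 × 1/4 = 28.25
χ² = Σ (O − E)² / E
  purple: (83 − 84.75)² / 84.75 = 0.0361
  yellow: (30 − 28.25)² / 28.25 = 0.1084
χ² = 0.0361 + 0.1084 = 0.1445 ≈ 0.145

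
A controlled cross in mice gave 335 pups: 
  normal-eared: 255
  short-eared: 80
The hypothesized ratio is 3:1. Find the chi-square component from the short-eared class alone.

0.168

Total ratio parts = 4. Expected numbers out of 335:
  normal-eared: 335 × 3/4 = 251.25
  short-eared: 335 × 1/4 = 83.75
Contribution of short-eared: (80 − 83.75)² / 83.75 = 0.1679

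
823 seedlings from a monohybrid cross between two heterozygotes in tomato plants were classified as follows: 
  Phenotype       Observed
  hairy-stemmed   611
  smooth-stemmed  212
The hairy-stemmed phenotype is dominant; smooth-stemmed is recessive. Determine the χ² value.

0.253

For a monohybrid cross between heterozygotes with complete dominance, the expected phenotypic ratio is 3:1.
Total ratio parts = 4. Expected numbers out of 823:
  hairy-stemmed: 823 × 3/4 = 617.25
  smooth-stemmed: 823 × 1/4 = 205.75
χ² = Σ (O − E)² / E
  hairy-stemmed: (611 − 617.25)² / 617.25 = 0.0633
  smooth-stemmed: (212 − 205.75)² / 205.75 = 0.1899
χ² = 0.0633 + 0.1899 = 0.2532 ≈ 0.253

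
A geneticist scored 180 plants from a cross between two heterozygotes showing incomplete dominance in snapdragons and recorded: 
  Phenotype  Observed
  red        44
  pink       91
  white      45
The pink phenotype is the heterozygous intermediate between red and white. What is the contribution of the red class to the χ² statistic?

With incomplete dominance, a heterozygote × heterozygote cross gives a 1:2:1 phenotypic ratio.
Expected counts for N = 180 under a 1:2:1 ratio (total parts = 4):
  red: 180 × 1/4 = 45
  pink: 180 × 2/4 = 90
  white: 180 × 1/4 = 45
Contribution of red: (44 − 45)² / 45 = 0.0222

0.022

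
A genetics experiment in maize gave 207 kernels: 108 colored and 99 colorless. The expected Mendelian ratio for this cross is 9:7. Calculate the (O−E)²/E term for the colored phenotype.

0.611

The 9:7 ratio has 16 parts, so with N = 207 the expected counts are:
  colored: 207 × 9/16 = 116.4375
  colorless: 207 × 7/16 = 90.5625
Contribution of colored: (108 − 116.4375)² / 116.4375 = 0.6114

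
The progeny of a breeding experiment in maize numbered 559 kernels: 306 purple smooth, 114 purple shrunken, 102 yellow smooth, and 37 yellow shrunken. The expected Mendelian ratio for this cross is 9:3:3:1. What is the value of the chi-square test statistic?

1.229

Expected counts for N = 559 under a 9:3:3:1 ratio (total parts = 16):
  purple smooth: 559 × 9/16 = 314.4375
  purple shrunken: 559 × 3/16 = 104.8125
  yellow smooth: 559 × 3/16 = 104.8125
  yellow shrunken: 559 × 1/16 = 34.9375
χ² = Σ (O − E)² / E
  purple smooth: (306 − 314.4375)² / 314.4375 = 0.2264
  purple shrunken: (114 − 104.8125)² / 104.8125 = 0.8053
  yellow smooth: (102 − 104.8125)² / 104.8125 = 0.0755
  yellow shrunken: (37 − 34.9375)² / 34.9375 = 0.1218
χ² = 0.2264 + 0.8053 + 0.0755 + 0.1218 = 1.229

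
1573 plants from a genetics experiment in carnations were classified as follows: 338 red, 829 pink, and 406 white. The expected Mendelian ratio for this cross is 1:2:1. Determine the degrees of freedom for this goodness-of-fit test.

2

A goodness-of-fit test with 3 phenotype classes has df = 3 − 1 = 2.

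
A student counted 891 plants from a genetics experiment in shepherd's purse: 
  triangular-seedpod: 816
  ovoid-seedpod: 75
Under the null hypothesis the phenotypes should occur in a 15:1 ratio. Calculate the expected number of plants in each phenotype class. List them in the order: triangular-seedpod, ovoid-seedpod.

The 15:1 ratio has 16 parts, so with N = 891 the expected counts are:
  triangular-seedpod: 891 × 15/16 = 835.3125
  ovoid-seedpod: 891 × 1/16 = 55.6875

835.3125, 55.6875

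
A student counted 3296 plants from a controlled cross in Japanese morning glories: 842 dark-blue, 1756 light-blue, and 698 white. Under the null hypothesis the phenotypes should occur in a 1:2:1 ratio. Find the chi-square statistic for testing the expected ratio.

26.738

Under the 1:2:1 hypothesis (Σ ratio = 4, N = 3296):
  dark-blue: 3296 × 1/4 = 824
  light-blue: 3296 × 2/4 = 1648
  white: 3296 × 1/4 = 824
χ² = Σ (O − E)² / E
  dark-blue: (842 − 824)² / 824 = 0.3932
  light-blue: (1756 − 1648)² / 1648 = 7.0777
  white: (698 − 824)² / 824 = 19.2670
χ² = 0.3932 + 7.0777 + 19.2670 = 26.7379 ≈ 26.738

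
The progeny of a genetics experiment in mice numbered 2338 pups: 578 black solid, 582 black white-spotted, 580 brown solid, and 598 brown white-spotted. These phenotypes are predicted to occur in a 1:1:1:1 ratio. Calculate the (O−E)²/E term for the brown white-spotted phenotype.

Under the 1:1:1:1 hypothesis (Σ ratio = 4, N = 2338):
  black solid: 2338 × 1/4 = 584.5
  black white-spotted: 2338 × 1/4 = 584.5
  brown solid: 2338 × 1/4 = 584.5
  brown white-spotted: 2338 × 1/4 = 584.5
Contribution of brown white-spotted: (598 − 584.5)² / 584.5 = 0.3118

0.312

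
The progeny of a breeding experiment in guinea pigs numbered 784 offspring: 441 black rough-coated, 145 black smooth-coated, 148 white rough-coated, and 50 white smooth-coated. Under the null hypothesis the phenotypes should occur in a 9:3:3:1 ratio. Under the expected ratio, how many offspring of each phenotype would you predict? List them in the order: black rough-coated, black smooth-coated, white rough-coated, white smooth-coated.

Expected counts for N = 784 under a 9:3:3:1 ratio (total parts = 16):
  black rough-coated: 784 × 9/16 = 441
  black smooth-coated: 784 × 3/16 = 147
  white rough-coated: 784 × 3/16 = 147
  white smooth-coated: 784 × 1/16 = 49

441, 147, 147, 49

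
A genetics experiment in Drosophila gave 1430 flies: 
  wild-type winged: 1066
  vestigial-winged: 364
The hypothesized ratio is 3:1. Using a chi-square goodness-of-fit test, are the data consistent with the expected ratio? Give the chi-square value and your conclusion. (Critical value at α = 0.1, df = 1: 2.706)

Under the 3:1 hypothesis (Σ ratio = 4, N = 1430):
  wild-type winged: 1430 × 3/4 = 1072.5
  vestigial-winged: 1430 × 1/4 = 357.5
χ² = Σ (O − E)² / E
  wild-type winged: (1066 − 1072.5)² / 1072.5 = 0.0394
  vestigial-winged: (364 − 357.5)² / 357.5 = 0.1182
χ² = 0.0394 + 0.1182 = 0.1576 ≈ 0.158
Degrees of freedom = 2 − 1 = 1; critical value at α = 0.1 is 2.706.
Since 0.158 < 2.706, we fail to reject the null hypothesis — the data are consistent with the 3:1 ratio.

0.158; consistent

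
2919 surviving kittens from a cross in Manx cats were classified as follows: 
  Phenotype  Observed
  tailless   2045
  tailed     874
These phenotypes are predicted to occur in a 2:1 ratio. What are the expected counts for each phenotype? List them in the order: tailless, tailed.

The 2:1 ratio has 3 parts, so with N = 2919 the expected counts are:
  tailless: 2919 × 2/3 = 1946
  tailed: 2919 × 1/3 = 973

1946, 973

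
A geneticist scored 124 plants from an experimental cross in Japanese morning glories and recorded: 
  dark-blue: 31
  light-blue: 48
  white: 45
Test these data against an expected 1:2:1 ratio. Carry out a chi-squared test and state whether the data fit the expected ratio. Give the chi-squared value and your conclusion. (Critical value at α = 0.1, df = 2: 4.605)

The 1:2:1 ratio has 4 parts, so with N = 124 the expected counts are:
  dark-blue: 124 × 1/4 = 31
  light-blue: 124 × 2/4 = 62
  white: 124 × 1/4 = 31
χ² = Σ (O − E)² / E
  dark-blue: (31 − 31)² / 31 = 0.0000
  light-blue: (48 − 62)² / 62 = 3.1613
  white: (45 − 31)² / 31 = 6.3226
χ² = 0.0000 + 3.1613 + 6.3226 = 9.4839 ≈ 9.484
Degrees of freedom = 3 − 1 = 2; critical value at α = 0.1 is 4.605.
Since 9.484 > 4.605, we reject the null hypothesis — the data do not fit the 1:2:1 ratio.

9.484; not consistent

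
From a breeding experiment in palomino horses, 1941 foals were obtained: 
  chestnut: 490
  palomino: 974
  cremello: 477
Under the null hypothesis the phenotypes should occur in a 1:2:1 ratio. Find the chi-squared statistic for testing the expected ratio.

0.199

Total ratio parts = 4. Expected numbers out of 1941:
  chestnut: 1941 × 1/4 = 485.25
  palomino: 1941 × 2/4 = 970.5
  cremello: 1941 × 1/4 = 485.25
χ² = Σ (O − E)² / E
  chestnut: (490 − 485.25)² / 485.25 = 0.0465
  palomino: (974 − 970.5)² / 970.5 = 0.0126
  cremello: (477 − 485.25)² / 485.25 = 0.1403
χ² = 0.0465 + 0.0126 + 0.1403 = 0.1994 ≈ 0.199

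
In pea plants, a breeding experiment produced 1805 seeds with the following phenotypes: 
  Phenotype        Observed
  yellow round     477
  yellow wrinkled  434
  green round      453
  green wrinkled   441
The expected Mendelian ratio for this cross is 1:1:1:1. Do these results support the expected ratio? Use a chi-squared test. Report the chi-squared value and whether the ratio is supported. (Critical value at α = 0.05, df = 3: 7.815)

Expected counts for N = 1805 under a 1:1:1:1 ratio (total parts = 4):
  yellow round: 1805 × 1/4 = 451.25
  yellow wrinkled: 1805 × 1/4 = 451.25
  green round: 1805 × 1/4 = 451.25
  green wrinkled: 1805 × 1/4 = 451.25
χ² = Σ (O − E)² / E
  yellow round: (477 − 451.25)² / 451.25 = 1.4694
  yellow wrinkled: (434 − 451.25)² / 451.25 = 0.6594
  green round: (453 − 451.25)² / 451.25 = 0.0068
  green wrinkled: (441 − 451.25)² / 451.25 = 0.2328
χ² = 1.4694 + 0.6594 + 0.0068 + 0.2328 = 2.3684 ≈ 2.368
Degrees of freedom = 4 − 1 = 3; critical value at α = 0.05 is 7.815.
Since 2.368 < 7.815, we fail to reject the null hypothesis — the data are consistent with the 1:1:1:1 ratio.

2.368; consistent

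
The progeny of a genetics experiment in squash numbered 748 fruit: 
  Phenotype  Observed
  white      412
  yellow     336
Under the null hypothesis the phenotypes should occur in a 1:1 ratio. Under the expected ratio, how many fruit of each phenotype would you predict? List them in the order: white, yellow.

Total ratio parts = 2. Expected numbers out of 748:
  white: 748 × 1/2 = 374
  yellow: 748 × 1/2 = 374

374, 374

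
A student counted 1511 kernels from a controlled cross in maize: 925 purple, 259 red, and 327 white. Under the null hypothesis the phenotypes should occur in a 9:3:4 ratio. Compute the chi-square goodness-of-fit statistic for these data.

The 9:3:4 ratio has 16 parts, so with N = 1511 the expected counts are:
  purple: 1511 × 9/16 = 849.9375
  red: 1511 × 3/16 = 283.3125
  white: 1511 × 4/16 = 377.75
χ² = Σ (O − E)² / E
  purple: (925 − 849.9375)² / 849.9375 = 6.6292
  red: (259 − 283.3125)² / 283.3125 = 2.0864
  white: (327 − 377.75)² / 377.75 = 6.8182
χ² = 6.6292 + 2.0864 + 6.8182 = 15.5338 ≈ 15.534

15.534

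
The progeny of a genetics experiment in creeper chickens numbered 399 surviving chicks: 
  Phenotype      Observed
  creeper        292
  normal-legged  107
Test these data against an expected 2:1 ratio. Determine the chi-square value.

7.624

Under the 2:1 hypothesis (Σ ratio = 3, N = 399):
  creeper: 399 × 2/3 = 266
  normal-legged: 399 × 1/3 = 133
χ² = Σ (O − E)² / E
  creeper: (292 − 266)² / 266 = 2.5414
  normal-legged: (107 − 133)² / 133 = 5.0827
χ² = 2.5414 + 5.0827 = 7.6241 ≈ 7.624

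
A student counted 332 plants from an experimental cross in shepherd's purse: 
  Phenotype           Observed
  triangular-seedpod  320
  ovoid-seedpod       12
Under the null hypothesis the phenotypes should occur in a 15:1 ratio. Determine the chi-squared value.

Total ratio parts = 16. Expected numbers out of 332:
  triangular-seedpod: 332 × 15/16 = 311.25
  ovoid-seedpod: 332 × 1/16 = 20.75
χ² = Σ (O − E)² / E
  triangular-seedpod: (320 − 311.25)² / 311.25 = 0.2460
  ovoid-seedpod: (12 − 20.75)² / 20.75 = 3.6898
χ² = 0.2460 + 3.6898 = 3.9358 ≈ 3.936

3.936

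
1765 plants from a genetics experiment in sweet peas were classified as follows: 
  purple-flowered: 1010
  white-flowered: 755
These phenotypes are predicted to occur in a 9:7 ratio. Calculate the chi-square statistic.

0.680

Total ratio parts = 16. Expected numbers out of 1765:
  purple-flowered: 1765 × 9/16 = 992.8125
  white-flowered: 1765 × 7/16 = 772.1875
χ² = Σ (O − E)² / E
  purple-flowered: (1010 − 992.8125)² / 992.8125 = 0.2975
  white-flowered: (755 − 772.1875)² / 772.1875 = 0.3826
χ² = 0.2975 + 0.3826 = 0.6801 ≈ 0.680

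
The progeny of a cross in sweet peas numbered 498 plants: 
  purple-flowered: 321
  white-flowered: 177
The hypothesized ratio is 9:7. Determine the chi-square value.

Total ratio parts = 16. Expected numbers out of 498:
  purple-flowered: 498 × 9/16 = 280.125
  white-flowered: 498 × 7/16 = 217.875
χ² = Σ (O − E)² / E
  purple-flowered: (321 − 280.125)² / 280.125 = 5.9644
  white-flowered: (177 − 217.875)² / 217.875 = 7.6685
χ² = 5.9644 + 7.6685 = 13.6329 ≈ 13.633

13.633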